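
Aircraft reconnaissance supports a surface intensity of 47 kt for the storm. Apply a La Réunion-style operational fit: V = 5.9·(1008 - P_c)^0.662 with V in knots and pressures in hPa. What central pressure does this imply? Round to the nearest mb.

985 mb

ΔP = (V / 5.9)^(1/0.662) = (47/5.9)^1.511.
47/5.9 = 7.966; 7.966^1.511 ≈ 22.98 mb.
P_c = 1008 − 22.98 = 985.02 ≈ 985 mb.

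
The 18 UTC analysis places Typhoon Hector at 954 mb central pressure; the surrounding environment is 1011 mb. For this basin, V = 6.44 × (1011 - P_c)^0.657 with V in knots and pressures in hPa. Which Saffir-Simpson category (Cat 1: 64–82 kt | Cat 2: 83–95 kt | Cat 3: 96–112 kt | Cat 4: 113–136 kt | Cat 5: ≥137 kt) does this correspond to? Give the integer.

ΔP = 1011 − 954 = 57 mb.
V ≈ 6.44 × 57^0.657 = 6.44 × 14.24 ≈ 92 kt.
92 kt falls in the Category 2 band.

2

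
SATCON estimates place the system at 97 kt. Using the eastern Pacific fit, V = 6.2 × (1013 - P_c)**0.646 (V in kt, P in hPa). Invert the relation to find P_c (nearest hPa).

ΔP = (V / 6.2)^(1/0.646) = (97/6.2)^1.548.
97/6.2 = 15.645; 15.645^1.548 ≈ 70.61 hPa.
P_c = 1013 − 70.61 = 942.39 ≈ 942 hPa.

942 hPa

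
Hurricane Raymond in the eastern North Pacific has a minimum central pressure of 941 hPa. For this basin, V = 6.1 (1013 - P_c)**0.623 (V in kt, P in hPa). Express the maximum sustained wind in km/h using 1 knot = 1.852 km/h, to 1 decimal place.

ΔP = 1013 − 941 = 72 hPa.
V ≈ 6.1 × 72^0.623 = 6.1 × 14.359 ≈ 87.589 kt.
87.589 × 1.852 ≈ 162.21 km/h → 162.2 km/h.

162.2 km/h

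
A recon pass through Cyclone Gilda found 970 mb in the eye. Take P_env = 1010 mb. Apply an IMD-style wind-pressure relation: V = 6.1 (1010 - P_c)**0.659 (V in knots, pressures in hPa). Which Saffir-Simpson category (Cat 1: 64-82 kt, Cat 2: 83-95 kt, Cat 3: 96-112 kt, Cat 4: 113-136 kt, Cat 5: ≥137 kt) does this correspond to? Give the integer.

ΔP = 1010 − 970 = 40 mb.
V ≈ 6.1 × 40^0.659 = 6.1 × 11.37 ≈ 69 kt.
69 kt falls in the Category 1 band.

1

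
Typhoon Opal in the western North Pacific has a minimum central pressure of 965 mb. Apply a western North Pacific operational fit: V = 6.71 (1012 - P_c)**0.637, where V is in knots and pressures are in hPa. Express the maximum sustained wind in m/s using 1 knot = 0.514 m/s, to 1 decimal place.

40.1 m/s

ΔP = 1012 − 965 = 47 mb.
V ≈ 6.71 × 47^0.637 = 6.71 × 11.618 ≈ 77.956 kt.
77.956 × 0.514 ≈ 40.07 m/s → 40.1 m/s.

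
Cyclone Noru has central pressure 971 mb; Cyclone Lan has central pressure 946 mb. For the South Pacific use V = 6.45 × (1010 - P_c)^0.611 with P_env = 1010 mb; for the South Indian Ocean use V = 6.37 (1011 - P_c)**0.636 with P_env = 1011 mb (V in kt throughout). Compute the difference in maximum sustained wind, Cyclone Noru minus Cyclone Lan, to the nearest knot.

-30 kt

Cyclone Noru: ΔP = 39; V ≈ 6.45 × 39^0.611 ≈ 60.49 kt.
Cyclone Lan: ΔP = 65; V ≈ 6.37 × 65^0.636 ≈ 90.61 kt.
Difference ≈ 60.49 − 90.61 = -30.12 → -30 kt.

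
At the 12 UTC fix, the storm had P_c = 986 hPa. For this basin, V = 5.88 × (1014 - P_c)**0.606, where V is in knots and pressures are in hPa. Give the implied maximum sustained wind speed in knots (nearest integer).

44 kt

ΔP = 1014 − 986 = 28 hPa.
28^0.606 ≈ 7.533.
V ≈ 5.88 × 7.533 ≈ 44.3 kt.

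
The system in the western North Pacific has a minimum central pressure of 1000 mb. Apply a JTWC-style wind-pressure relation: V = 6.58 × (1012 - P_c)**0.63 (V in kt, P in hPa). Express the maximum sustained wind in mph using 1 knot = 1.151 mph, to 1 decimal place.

ΔP = 1012 − 1000 = 12 mb.
V ≈ 6.58 × 12^0.63 = 6.58 × 4.785 ≈ 31.485 kt.
31.485 × 1.151 ≈ 36.24 mph → 36.2 mph.

36.2 mph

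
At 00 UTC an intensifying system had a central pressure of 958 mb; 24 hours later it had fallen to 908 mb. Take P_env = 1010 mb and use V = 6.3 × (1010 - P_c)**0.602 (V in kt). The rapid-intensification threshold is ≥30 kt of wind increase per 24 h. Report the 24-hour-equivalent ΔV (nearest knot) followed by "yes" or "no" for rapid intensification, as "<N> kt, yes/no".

V₁: ΔP = 52, V ≈ 6.3 × 52^0.602 ≈ 67.98 kt.
V₂: ΔP = 102, V ≈ 6.3 × 102^0.602 ≈ 101.98 kt.
ΔV over 24 h = 34.00 kt → 24 h equivalent = 34.00 × 24/24 ≈ 34.00 kt.
34 kt ≥ 30 kt ⇒ rapid intensification.

34 kt, yes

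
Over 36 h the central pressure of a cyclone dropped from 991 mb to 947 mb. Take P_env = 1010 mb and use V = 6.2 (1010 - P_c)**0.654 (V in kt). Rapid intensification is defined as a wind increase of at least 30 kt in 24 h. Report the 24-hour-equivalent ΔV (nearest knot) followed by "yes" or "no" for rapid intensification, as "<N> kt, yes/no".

V₁: ΔP = 19, V ≈ 6.2 × 19^0.654 ≈ 42.53 kt.
V₂: ΔP = 63, V ≈ 6.2 × 63^0.654 ≈ 93.15 kt.
ΔV over 36 h = 50.62 kt → 24 h equivalent = 50.62 × 24/36 ≈ 33.75 kt.
34 kt ≥ 30 kt ⇒ rapid intensification.

34 kt, yes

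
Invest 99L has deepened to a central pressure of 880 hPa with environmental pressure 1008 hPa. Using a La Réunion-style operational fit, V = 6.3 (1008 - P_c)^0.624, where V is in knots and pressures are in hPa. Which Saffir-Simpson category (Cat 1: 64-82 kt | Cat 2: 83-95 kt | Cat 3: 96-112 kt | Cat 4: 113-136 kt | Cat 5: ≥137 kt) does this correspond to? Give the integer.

4

ΔP = 1008 − 880 = 128 hPa.
V ≈ 6.3 × 128^0.624 = 6.3 × 20.65 ≈ 130 kt.
130 kt falls in the Category 4 band.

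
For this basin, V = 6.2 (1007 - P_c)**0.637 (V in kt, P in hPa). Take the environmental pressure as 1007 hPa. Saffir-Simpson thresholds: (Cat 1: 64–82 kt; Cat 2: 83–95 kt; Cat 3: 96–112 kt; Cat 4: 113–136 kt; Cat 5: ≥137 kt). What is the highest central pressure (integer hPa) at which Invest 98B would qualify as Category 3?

933 hPa

Category 3 begins at V = 96 kt.
Required ΔP = (96/6.2)^(1/0.637) = 15.484^1.570 ≈ 73.78 hPa.
P_c ≤ 1007 − 73.78 = 933.22, so the highest integer P_c is 933 hPa.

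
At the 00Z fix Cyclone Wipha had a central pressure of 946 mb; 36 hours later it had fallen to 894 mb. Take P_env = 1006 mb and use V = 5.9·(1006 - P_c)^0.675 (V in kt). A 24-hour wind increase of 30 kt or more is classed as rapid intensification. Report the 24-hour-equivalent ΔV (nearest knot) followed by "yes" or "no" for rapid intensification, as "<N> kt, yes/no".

33 kt, yes

V₁: ΔP = 60, V ≈ 5.9 × 60^0.675 ≈ 93.56 kt.
V₂: ΔP = 112, V ≈ 5.9 × 112^0.675 ≈ 142.59 kt.
ΔV over 36 h = 49.03 kt → 24 h equivalent = 49.03 × 24/36 ≈ 32.69 kt.
33 kt ≥ 30 kt ⇒ rapid intensification.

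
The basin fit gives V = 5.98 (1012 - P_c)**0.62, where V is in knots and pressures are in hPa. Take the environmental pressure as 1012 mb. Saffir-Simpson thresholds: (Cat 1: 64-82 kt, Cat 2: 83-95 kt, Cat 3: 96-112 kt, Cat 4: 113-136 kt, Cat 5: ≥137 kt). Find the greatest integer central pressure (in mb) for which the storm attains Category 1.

Category 1 begins at V = 64 kt.
Required ΔP = (64/5.98)^(1/0.62) = 10.702^1.613 ≈ 45.76 mb.
P_c ≤ 1012 − 45.76 = 966.24, so the highest integer P_c is 966 mb.

966 mb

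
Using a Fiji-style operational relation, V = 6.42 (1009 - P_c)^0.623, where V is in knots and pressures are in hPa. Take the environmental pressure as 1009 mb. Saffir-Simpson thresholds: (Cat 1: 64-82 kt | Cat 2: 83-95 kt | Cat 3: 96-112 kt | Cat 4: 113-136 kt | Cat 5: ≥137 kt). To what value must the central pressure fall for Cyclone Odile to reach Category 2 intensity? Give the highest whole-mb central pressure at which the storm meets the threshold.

Category 2 begins at V = 83 kt.
Required ΔP = (83/6.42)^(1/0.623) = 12.928^1.605 ≈ 60.84 mb.
P_c ≤ 1009 − 60.84 = 948.16, so the highest integer P_c is 948 mb.

948 mb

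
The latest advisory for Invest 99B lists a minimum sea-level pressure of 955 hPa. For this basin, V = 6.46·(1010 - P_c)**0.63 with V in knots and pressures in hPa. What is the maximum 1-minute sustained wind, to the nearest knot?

81 kt

ΔP = 1010 − 955 = 55 hPa.
55^0.63 ≈ 12.486.
V ≈ 6.46 × 12.486 ≈ 80.7 kt.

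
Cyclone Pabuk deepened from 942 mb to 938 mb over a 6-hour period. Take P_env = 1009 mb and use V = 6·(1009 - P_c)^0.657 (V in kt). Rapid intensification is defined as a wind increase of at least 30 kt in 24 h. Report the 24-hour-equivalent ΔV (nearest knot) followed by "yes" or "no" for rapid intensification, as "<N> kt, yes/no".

V₁: ΔP = 67, V ≈ 6 × 67^0.657 ≈ 95.03 kt.
V₂: ΔP = 71, V ≈ 6 × 71^0.657 ≈ 98.73 kt.
ΔV over 6 h = 3.70 kt → 24 h equivalent = 3.70 × 24/6 ≈ 14.80 kt.
15 kt < 30 kt ⇒ not rapid intensification.

15 kt, no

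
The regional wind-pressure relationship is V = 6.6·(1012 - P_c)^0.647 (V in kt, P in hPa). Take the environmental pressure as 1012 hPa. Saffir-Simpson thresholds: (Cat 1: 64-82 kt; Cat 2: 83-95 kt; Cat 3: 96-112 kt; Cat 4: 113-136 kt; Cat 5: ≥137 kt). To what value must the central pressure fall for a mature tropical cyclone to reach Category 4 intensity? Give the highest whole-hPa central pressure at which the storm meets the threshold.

Category 4 begins at V = 113 kt.
Required ΔP = (113/6.6)^(1/0.647) = 17.121^1.546 ≈ 80.64 hPa.
P_c ≤ 1012 − 80.64 = 931.36, so the highest integer P_c is 931 hPa.

931 hPa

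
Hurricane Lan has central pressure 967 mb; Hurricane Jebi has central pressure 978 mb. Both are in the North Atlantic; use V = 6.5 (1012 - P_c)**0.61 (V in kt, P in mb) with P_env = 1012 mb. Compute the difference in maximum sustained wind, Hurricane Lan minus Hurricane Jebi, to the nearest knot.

Hurricane Lan: ΔP = 45; V ≈ 6.5 × 45^0.61 ≈ 66.28 kt.
Hurricane Jebi: ΔP = 34; V ≈ 6.5 × 34^0.61 ≈ 55.86 kt.
Difference ≈ 66.28 − 55.86 = 10.42 → 10 kt.

10 kt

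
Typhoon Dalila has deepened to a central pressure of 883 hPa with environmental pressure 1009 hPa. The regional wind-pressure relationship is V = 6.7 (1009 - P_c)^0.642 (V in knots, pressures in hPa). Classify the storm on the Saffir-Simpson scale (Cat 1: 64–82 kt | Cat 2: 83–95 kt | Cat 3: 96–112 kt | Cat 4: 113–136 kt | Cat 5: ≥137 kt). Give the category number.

5

ΔP = 1009 − 883 = 126 hPa.
V ≈ 6.7 × 126^0.642 = 6.7 × 22.31 ≈ 149 kt.
149 kt falls in the Category 5 band.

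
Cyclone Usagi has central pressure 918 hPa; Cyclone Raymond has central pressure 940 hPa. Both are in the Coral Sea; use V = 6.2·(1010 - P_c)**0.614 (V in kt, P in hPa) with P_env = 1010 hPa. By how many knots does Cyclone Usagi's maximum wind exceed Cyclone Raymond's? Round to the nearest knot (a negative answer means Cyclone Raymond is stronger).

15 kt

Cyclone Usagi: ΔP = 92; V ≈ 6.2 × 92^0.614 ≈ 99.58 kt.
Cyclone Raymond: ΔP = 70; V ≈ 6.2 × 70^0.614 ≈ 84.19 kt.
Difference ≈ 99.58 − 84.19 = 15.39 → 15 kt.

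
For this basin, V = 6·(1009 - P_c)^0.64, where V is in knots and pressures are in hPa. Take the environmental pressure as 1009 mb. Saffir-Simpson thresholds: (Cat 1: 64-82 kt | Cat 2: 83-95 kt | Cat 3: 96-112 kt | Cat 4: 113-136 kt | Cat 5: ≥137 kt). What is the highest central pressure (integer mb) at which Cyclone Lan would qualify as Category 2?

Category 2 begins at V = 83 kt.
Required ΔP = (83/6)^(1/0.64) = 13.833^1.562 ≈ 60.63 mb.
P_c ≤ 1009 − 60.63 = 948.37, so the highest integer P_c is 948 mb.

948 mb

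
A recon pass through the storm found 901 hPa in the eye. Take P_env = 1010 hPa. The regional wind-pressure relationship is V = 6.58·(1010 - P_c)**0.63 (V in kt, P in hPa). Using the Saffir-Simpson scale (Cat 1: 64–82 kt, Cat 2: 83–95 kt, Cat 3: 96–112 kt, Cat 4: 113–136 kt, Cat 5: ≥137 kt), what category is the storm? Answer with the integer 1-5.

4

ΔP = 1010 − 901 = 109 hPa.
V ≈ 6.58 × 109^0.63 = 6.58 × 19.21 ≈ 126 kt.
126 kt falls in the Category 4 band.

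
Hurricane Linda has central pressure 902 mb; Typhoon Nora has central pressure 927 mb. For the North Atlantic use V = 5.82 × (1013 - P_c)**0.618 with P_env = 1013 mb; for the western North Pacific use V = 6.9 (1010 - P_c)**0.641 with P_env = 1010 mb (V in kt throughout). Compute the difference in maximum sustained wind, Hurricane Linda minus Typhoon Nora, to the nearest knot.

-10 kt

Hurricane Linda: ΔP = 111; V ≈ 5.82 × 111^0.618 ≈ 106.89 kt.
Typhoon Nora: ΔP = 83; V ≈ 6.9 × 83^0.641 ≈ 117.21 kt.
Difference ≈ 106.89 − 117.21 = -10.32 → -10 kt.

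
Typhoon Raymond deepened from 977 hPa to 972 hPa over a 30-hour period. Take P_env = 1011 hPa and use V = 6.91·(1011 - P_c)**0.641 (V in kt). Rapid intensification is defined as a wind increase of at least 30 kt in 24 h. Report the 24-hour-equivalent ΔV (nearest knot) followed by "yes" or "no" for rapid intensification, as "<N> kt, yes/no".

5 kt, no

V₁: ΔP = 34, V ≈ 6.91 × 34^0.641 ≈ 66.25 kt.
V₂: ΔP = 39, V ≈ 6.91 × 39^0.641 ≈ 72.34 kt.
ΔV over 30 h = 6.09 kt → 24 h equivalent = 6.09 × 24/30 ≈ 4.87 kt.
5 kt < 30 kt ⇒ not rapid intensification.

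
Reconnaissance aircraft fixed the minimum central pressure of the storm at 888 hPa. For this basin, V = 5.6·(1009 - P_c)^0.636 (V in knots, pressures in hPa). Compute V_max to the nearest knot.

ΔP = 1009 − 888 = 121 hPa.
121^0.636 ≈ 21.118.
V ≈ 5.6 × 21.118 ≈ 118.3 kt.

118 kt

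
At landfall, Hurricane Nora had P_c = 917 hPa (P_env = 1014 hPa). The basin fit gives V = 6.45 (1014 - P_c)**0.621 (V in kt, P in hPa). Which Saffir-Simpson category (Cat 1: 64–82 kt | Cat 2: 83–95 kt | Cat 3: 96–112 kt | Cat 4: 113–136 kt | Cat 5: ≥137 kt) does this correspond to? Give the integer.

3

ΔP = 1014 − 917 = 97 hPa.
V ≈ 6.45 × 97^0.621 = 6.45 × 17.13 ≈ 110 kt.
110 kt falls in the Category 3 band.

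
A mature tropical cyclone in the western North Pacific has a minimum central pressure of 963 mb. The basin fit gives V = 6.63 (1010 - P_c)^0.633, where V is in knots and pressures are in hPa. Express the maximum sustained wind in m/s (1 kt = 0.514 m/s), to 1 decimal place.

ΔP = 1010 − 963 = 47 mb.
V ≈ 6.63 × 47^0.633 = 6.63 × 11.440 ≈ 75.849 kt.
75.849 × 0.514 ≈ 38.99 m/s → 39.0 m/s.

39.0 m/s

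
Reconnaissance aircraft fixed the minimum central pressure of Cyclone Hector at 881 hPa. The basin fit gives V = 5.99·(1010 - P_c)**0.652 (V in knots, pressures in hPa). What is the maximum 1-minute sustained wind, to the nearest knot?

142 kt

ΔP = 1010 − 881 = 129 hPa.
129^0.652 ≈ 23.774.
V ≈ 5.99 × 23.774 ≈ 142.4 kt.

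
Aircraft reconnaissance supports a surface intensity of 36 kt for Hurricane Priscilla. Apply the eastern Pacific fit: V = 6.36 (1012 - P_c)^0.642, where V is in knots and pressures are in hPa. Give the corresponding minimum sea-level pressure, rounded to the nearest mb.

ΔP = (V / 6.36)^(1/0.642) = (36/6.36)^1.558.
36/6.36 = 5.660; 5.660^1.558 ≈ 14.88 mb.
P_c = 1012 − 14.88 = 997.12 ≈ 997 mb.

997 mb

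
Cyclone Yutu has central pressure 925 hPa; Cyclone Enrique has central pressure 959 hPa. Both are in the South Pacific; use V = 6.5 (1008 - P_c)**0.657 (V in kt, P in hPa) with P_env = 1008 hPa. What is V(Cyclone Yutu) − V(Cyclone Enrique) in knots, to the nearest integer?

Cyclone Yutu: ΔP = 83; V ≈ 6.5 × 83^0.657 ≈ 118.51 kt.
Cyclone Enrique: ΔP = 49; V ≈ 6.5 × 49^0.657 ≈ 83.82 kt.
Difference ≈ 118.51 − 83.82 = 34.69 → 35 kt.

35 kt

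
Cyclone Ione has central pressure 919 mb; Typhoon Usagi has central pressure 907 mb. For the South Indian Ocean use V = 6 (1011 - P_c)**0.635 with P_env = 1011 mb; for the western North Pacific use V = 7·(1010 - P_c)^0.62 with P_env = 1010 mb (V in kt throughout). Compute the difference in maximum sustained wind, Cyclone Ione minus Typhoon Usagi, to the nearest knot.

-18 kt

Cyclone Ione: ΔP = 92; V ≈ 6 × 92^0.635 ≈ 105.96 kt.
Typhoon Usagi: ΔP = 103; V ≈ 7 × 103^0.62 ≈ 123.90 kt.
Difference ≈ 105.96 − 123.90 = -17.94 → -18 kt.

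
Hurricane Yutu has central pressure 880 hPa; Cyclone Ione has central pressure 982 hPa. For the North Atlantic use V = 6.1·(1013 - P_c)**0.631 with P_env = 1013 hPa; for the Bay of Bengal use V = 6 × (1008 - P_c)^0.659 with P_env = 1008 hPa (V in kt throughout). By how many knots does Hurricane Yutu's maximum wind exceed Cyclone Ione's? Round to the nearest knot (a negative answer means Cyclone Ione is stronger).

Hurricane Yutu: ΔP = 133; V ≈ 6.1 × 133^0.631 ≈ 133.50 kt.
Cyclone Ione: ΔP = 26; V ≈ 6 × 26^0.659 ≈ 51.36 kt.
Difference ≈ 133.50 − 51.36 = 82.14 → 82 kt.

82 kt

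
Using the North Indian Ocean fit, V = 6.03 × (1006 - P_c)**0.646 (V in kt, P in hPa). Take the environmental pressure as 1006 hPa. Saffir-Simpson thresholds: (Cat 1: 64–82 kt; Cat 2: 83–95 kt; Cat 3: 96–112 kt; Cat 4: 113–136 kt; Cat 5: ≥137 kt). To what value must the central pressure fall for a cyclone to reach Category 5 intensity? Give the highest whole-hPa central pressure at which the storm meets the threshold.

880 hPa

Category 5 begins at V = 137 kt.
Required ΔP = (137/6.03)^(1/0.646) = 22.720^1.548 ≈ 125.80 hPa.
P_c ≤ 1006 − 125.80 = 880.20, so the highest integer P_c is 880 hPa.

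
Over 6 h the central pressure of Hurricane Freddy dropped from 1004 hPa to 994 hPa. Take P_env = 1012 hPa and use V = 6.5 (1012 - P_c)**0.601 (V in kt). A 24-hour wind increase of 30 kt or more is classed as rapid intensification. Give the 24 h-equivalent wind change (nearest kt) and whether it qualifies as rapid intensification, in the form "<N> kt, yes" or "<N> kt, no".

57 kt, yes

V₁: ΔP = 8, V ≈ 6.5 × 8^0.601 ≈ 22.68 kt.
V₂: ΔP = 18, V ≈ 6.5 × 18^0.601 ≈ 36.93 kt.
ΔV over 6 h = 14.25 kt → 24 h equivalent = 14.25 × 24/6 ≈ 57.00 kt.
57 kt ≥ 30 kt ⇒ rapid intensification.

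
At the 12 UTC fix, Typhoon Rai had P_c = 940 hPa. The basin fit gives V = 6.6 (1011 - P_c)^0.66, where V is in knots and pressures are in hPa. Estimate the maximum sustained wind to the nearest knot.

ΔP = 1011 − 940 = 71 hPa.
71^0.66 ≈ 16.666.
V ≈ 6.6 × 16.666 ≈ 110.0 kt.

110 kt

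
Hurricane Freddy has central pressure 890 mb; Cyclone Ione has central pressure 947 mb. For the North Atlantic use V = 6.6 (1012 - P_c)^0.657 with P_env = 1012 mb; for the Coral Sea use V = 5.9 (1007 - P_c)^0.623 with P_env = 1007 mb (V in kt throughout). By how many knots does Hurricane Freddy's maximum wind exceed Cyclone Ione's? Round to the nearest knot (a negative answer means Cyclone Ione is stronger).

79 kt

Hurricane Freddy: ΔP = 122; V ≈ 6.6 × 122^0.657 ≈ 154.98 kt.
Cyclone Ione: ΔP = 60; V ≈ 5.9 × 60^0.623 ≈ 75.62 kt.
Difference ≈ 154.98 − 75.62 = 79.36 → 79 kt.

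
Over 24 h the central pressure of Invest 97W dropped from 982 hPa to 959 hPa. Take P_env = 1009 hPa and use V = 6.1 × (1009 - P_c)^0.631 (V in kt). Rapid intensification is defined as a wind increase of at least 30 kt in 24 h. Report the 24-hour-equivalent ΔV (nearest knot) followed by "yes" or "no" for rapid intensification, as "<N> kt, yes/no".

V₁: ΔP = 27, V ≈ 6.1 × 27^0.631 ≈ 48.81 kt.
V₂: ΔP = 50, V ≈ 6.1 × 50^0.631 ≈ 72.01 kt.
ΔV over 24 h = 23.20 kt → 24 h equivalent = 23.20 × 24/24 ≈ 23.20 kt.
23 kt < 30 kt ⇒ not rapid intensification.

23 kt, no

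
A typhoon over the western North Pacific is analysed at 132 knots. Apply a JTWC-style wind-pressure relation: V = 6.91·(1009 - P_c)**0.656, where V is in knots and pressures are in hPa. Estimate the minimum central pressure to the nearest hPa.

ΔP = (V / 6.91)^(1/0.656) = (132/6.91)^1.524.
132/6.91 = 19.103; 19.103^1.524 ≈ 89.72 hPa.
P_c = 1009 − 89.72 = 919.28 ≈ 919 hPa.

919 hPa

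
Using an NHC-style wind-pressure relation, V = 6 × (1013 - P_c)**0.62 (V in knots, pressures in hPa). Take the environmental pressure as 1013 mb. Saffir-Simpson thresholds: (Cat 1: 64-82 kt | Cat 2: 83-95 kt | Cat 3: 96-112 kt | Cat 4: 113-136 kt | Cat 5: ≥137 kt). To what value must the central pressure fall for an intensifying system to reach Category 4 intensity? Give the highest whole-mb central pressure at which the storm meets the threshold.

899 mb

Category 4 begins at V = 113 kt.
Required ΔP = (113/6)^(1/0.62) = 18.833^1.613 ≈ 113.85 mb.
P_c ≤ 1013 − 113.85 = 899.15, so the highest integer P_c is 899 mb.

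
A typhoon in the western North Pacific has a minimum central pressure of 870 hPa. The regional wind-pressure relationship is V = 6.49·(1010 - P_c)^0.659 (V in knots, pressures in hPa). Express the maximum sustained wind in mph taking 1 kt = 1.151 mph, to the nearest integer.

ΔP = 1010 − 870 = 140 hPa.
V ≈ 6.49 × 140^0.659 = 6.49 × 25.960 ≈ 168.478 kt.
168.478 × 1.151 ≈ 193.92 mph → 194 mph.

194 mph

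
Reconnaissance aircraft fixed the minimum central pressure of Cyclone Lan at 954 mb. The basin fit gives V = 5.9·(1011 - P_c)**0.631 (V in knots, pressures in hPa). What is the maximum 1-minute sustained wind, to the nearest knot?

76 kt

ΔP = 1011 − 954 = 57 mb.
57^0.631 ≈ 12.822.
V ≈ 5.9 × 12.822 ≈ 75.7 kt.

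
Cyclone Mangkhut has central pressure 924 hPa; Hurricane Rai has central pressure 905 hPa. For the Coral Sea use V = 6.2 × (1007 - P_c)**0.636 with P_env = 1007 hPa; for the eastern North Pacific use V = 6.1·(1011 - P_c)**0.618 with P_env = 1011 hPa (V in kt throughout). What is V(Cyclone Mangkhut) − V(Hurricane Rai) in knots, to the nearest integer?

Cyclone Mangkhut: ΔP = 83; V ≈ 6.2 × 83^0.636 ≈ 103.02 kt.
Hurricane Rai: ΔP = 106; V ≈ 6.1 × 106^0.618 ≈ 108.89 kt.
Difference ≈ 103.02 − 108.89 = -5.87 → -6 kt.

-6 kt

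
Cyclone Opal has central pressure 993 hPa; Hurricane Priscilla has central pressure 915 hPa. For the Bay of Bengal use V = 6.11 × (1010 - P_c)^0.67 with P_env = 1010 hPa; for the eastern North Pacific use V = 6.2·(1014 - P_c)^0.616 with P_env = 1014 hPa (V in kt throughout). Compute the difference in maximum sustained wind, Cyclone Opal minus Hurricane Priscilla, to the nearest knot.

Cyclone Opal: ΔP = 17; V ≈ 6.11 × 17^0.67 ≈ 40.78 kt.
Hurricane Priscilla: ΔP = 99; V ≈ 6.2 × 99^0.616 ≈ 105.12 kt.
Difference ≈ 40.78 − 105.12 = -64.34 → -64 kt.

-64 kt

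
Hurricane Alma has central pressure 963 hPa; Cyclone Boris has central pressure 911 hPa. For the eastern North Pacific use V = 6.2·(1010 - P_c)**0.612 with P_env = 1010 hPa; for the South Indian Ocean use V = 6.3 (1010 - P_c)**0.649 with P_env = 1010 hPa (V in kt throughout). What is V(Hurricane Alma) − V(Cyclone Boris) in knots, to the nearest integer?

Hurricane Alma: ΔP = 47; V ≈ 6.2 × 47^0.612 ≈ 65.42 kt.
Cyclone Boris: ΔP = 99; V ≈ 6.3 × 99^0.649 ≈ 124.31 kt.
Difference ≈ 65.42 − 124.31 = -58.89 → -59 kt.

-59 kt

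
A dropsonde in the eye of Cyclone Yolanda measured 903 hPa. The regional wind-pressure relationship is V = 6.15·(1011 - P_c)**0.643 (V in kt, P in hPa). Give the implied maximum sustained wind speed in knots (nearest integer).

125 kt

ΔP = 1011 − 903 = 108 hPa.
108^0.643 ≈ 20.300.
V ≈ 6.15 × 20.300 ≈ 124.8 kt.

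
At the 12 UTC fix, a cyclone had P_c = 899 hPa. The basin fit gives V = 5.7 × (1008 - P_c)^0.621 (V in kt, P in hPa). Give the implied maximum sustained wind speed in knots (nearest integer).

105 kt

ΔP = 1008 − 899 = 109 hPa.
109^0.621 ≈ 18.418.
V ≈ 5.7 × 18.418 ≈ 105.0 kt.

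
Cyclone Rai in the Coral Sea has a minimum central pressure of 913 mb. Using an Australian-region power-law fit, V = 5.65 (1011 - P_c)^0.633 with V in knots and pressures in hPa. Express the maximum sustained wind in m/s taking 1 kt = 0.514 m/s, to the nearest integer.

53 m/s

ΔP = 1011 − 913 = 98 mb.
V ≈ 5.65 × 98^0.633 = 5.65 × 18.216 ≈ 102.919 kt.
102.919 × 0.514 ≈ 52.90 m/s → 53 m/s.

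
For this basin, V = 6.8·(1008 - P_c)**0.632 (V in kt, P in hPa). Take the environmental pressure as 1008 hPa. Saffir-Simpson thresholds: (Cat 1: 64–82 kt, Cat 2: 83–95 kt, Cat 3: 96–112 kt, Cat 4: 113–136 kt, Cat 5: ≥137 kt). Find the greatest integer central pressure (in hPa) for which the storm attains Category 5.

Category 5 begins at V = 137 kt.
Required ΔP = (137/6.8)^(1/0.632) = 20.147^1.582 ≈ 115.78 hPa.
P_c ≤ 1008 − 115.78 = 892.22, so the highest integer P_c is 892 hPa.

892 hPa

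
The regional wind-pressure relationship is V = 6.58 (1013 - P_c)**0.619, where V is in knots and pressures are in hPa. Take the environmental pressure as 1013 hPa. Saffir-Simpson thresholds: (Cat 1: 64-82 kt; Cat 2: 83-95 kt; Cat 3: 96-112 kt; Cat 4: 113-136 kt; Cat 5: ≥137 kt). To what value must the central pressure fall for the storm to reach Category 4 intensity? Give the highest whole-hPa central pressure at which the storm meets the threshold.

Category 4 begins at V = 113 kt.
Required ΔP = (113/6.58)^(1/0.619) = 17.173^1.616 ≈ 98.84 hPa.
P_c ≤ 1013 − 98.84 = 914.16, so the highest integer P_c is 914 hPa.

914 hPa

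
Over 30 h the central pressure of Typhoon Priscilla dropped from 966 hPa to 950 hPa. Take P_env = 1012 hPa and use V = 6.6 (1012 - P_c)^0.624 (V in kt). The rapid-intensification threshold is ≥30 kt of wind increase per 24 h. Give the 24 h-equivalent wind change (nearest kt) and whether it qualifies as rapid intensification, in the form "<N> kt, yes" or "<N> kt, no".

12 kt, no

V₁: ΔP = 46, V ≈ 6.6 × 46^0.624 ≈ 71.96 kt.
V₂: ΔP = 62, V ≈ 6.6 × 62^0.624 ≈ 86.70 kt.
ΔV over 30 h = 14.74 kt → 24 h equivalent = 14.74 × 24/30 ≈ 11.79 kt.
12 kt < 30 kt ⇒ not rapid intensification.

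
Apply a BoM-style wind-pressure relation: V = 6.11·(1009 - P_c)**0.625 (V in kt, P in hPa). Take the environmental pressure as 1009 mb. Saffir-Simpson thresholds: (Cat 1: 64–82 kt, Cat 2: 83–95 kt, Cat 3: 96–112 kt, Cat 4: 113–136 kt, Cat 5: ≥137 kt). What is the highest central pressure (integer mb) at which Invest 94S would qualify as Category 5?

Category 5 begins at V = 137 kt.
Required ΔP = (137/6.11)^(1/0.625) = 22.422^1.600 ≈ 144.91 mb.
P_c ≤ 1009 − 144.91 = 864.09, so the highest integer P_c is 864 mb.

864 mb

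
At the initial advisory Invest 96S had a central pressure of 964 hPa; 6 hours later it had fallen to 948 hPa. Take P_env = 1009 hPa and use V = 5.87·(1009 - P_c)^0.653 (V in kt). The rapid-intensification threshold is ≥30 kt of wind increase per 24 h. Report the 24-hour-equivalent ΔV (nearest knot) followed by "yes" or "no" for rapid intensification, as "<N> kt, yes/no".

V₁: ΔP = 45, V ≈ 5.87 × 45^0.653 ≈ 70.50 kt.
V₂: ΔP = 61, V ≈ 5.87 × 61^0.653 ≈ 85.99 kt.
ΔV over 6 h = 15.49 kt → 24 h equivalent = 15.49 × 24/6 ≈ 61.96 kt.
62 kt ≥ 30 kt ⇒ rapid intensification.

62 kt, yes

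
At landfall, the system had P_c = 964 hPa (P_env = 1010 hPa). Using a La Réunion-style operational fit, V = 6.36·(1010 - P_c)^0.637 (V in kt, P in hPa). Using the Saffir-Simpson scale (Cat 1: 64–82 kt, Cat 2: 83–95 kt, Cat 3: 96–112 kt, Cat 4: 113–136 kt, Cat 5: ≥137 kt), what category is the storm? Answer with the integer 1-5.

1

ΔP = 1010 − 964 = 46 hPa.
V ≈ 6.36 × 46^0.637 = 6.36 × 11.46 ≈ 73 kt.
73 kt falls in the Category 1 band.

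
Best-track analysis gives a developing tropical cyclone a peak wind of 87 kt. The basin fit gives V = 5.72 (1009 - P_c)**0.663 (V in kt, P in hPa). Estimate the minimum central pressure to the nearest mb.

ΔP = (V / 5.72)^(1/0.663) = (87/5.72)^1.508.
87/5.72 = 15.210; 15.210^1.508 ≈ 60.67 mb.
P_c = 1009 − 60.67 = 948.33 ≈ 948 mb.

948 mb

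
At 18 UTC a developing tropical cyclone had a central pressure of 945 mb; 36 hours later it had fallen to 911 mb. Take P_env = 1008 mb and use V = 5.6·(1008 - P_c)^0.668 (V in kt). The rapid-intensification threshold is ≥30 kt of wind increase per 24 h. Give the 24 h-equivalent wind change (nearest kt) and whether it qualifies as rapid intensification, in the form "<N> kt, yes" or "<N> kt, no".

20 kt, no

V₁: ΔP = 63, V ≈ 5.6 × 63^0.668 ≈ 89.16 kt.
V₂: ΔP = 97, V ≈ 5.6 × 97^0.668 ≈ 118.95 kt.
ΔV over 36 h = 29.79 kt → 24 h equivalent = 29.79 × 24/36 ≈ 19.86 kt.
20 kt < 30 kt ⇒ not rapid intensification.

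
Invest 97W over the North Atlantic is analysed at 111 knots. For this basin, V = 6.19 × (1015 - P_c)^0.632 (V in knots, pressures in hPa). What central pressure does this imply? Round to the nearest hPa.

919 hPa

ΔP = (V / 6.19)^(1/0.632) = (111/6.19)^1.582.
111/6.19 = 17.932; 17.932^1.582 ≈ 96.29 hPa.
P_c = 1015 − 96.29 = 918.71 ≈ 919 hPa.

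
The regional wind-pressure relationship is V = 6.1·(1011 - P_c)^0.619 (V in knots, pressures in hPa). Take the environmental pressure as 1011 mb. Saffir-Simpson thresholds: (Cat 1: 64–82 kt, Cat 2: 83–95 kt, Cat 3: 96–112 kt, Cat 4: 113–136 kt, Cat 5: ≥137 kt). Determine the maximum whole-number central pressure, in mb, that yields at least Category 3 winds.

Category 3 begins at V = 96 kt.
Required ΔP = (96/6.1)^(1/0.619) = 15.738^1.616 ≈ 85.84 mb.
P_c ≤ 1011 − 85.84 = 925.16, so the highest integer P_c is 925 mb.

925 mb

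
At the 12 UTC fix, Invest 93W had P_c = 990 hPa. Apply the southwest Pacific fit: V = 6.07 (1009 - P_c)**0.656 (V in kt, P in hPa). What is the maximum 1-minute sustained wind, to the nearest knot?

42 kt

ΔP = 1009 − 990 = 19 hPa.
19^0.656 ≈ 6.900.
V ≈ 6.07 × 6.900 ≈ 41.9 kt.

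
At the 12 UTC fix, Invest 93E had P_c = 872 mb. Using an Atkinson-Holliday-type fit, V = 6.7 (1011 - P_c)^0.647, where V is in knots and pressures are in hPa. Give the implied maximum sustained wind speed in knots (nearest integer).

ΔP = 1011 − 872 = 139 mb.
139^0.647 ≈ 24.352.
V ≈ 6.7 × 24.352 ≈ 163.2 kt.

163 kt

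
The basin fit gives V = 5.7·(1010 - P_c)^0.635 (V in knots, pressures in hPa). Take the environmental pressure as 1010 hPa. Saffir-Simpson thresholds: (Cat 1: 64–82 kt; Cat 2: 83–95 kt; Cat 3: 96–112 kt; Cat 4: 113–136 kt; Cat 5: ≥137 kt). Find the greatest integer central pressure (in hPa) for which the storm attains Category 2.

Category 2 begins at V = 83 kt.
Required ΔP = (83/5.7)^(1/0.635) = 14.561^1.575 ≈ 67.89 hPa.
P_c ≤ 1010 − 67.89 = 942.11, so the highest integer P_c is 942 hPa.

942 hPa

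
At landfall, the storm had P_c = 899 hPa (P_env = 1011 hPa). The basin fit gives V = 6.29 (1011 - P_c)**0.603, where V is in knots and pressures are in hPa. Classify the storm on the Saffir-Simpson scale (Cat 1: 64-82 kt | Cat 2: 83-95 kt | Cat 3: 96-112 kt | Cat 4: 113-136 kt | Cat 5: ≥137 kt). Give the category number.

ΔP = 1011 − 899 = 112 hPa.
V ≈ 6.29 × 112^0.603 = 6.29 × 17.21 ≈ 108 kt.
108 kt falls in the Category 3 band.

3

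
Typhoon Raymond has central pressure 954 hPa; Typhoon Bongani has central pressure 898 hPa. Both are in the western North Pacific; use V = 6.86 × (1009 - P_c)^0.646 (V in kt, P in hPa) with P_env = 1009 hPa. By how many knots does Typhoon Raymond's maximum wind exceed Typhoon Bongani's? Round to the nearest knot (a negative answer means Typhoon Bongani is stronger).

Typhoon Raymond: ΔP = 55; V ≈ 6.86 × 55^0.646 ≈ 91.33 kt.
Typhoon Bongani: ΔP = 111; V ≈ 6.86 × 111^0.646 ≈ 143.75 kt.
Difference ≈ 91.33 − 143.75 = -52.42 → -52 kt.

-52 kt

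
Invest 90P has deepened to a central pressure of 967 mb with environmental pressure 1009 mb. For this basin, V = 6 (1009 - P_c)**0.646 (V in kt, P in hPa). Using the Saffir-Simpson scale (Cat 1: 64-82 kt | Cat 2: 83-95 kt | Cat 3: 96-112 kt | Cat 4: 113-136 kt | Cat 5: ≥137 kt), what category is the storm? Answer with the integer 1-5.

ΔP = 1009 − 967 = 42 mb.
V ≈ 6 × 42^0.646 = 6 × 11.18 ≈ 67 kt.
67 kt falls in the Category 1 band.

1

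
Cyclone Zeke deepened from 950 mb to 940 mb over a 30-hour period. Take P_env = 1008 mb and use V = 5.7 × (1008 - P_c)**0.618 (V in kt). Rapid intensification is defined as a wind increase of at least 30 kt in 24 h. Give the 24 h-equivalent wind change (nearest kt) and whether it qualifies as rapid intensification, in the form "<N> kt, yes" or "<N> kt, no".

V₁: ΔP = 58, V ≈ 5.7 × 58^0.618 ≈ 70.09 kt.
V₂: ΔP = 68, V ≈ 5.7 × 68^0.618 ≈ 77.33 kt.
ΔV over 30 h = 7.24 kt → 24 h equivalent = 7.24 × 24/30 ≈ 5.79 kt.
6 kt < 30 kt ⇒ not rapid intensification.

6 kt, no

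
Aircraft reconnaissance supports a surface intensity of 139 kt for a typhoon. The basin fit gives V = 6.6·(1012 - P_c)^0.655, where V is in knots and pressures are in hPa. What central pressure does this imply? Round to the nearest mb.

907 mb

ΔP = (V / 6.6)^(1/0.655) = (139/6.6)^1.527.
139/6.6 = 21.061; 21.061^1.527 ≈ 104.85 mb.
P_c = 1012 − 104.85 = 907.15 ≈ 907 mb.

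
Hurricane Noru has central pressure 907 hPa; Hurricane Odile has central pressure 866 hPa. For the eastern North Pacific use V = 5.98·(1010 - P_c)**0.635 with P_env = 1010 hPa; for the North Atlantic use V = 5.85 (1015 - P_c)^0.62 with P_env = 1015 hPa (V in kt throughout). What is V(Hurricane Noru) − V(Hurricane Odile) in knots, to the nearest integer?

-17 kt

Hurricane Noru: ΔP = 103; V ≈ 5.98 × 103^0.635 ≈ 113.46 kt.
Hurricane Odile: ΔP = 149; V ≈ 5.85 × 149^0.62 ≈ 130.18 kt.
Difference ≈ 113.46 − 130.18 = -16.72 → -17 kt.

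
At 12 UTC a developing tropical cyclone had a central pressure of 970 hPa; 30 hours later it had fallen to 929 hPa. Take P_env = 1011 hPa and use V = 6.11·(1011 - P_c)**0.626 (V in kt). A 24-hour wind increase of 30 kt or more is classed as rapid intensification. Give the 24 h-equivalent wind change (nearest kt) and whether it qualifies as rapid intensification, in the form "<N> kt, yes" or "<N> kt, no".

V₁: ΔP = 41, V ≈ 6.11 × 41^0.626 ≈ 62.47 kt.
V₂: ΔP = 82, V ≈ 6.11 × 82^0.626 ≈ 96.40 kt.
ΔV over 30 h = 33.93 kt → 24 h equivalent = 33.93 × 24/30 ≈ 27.14 kt.
27 kt < 30 kt ⇒ not rapid intensification.

27 kt, no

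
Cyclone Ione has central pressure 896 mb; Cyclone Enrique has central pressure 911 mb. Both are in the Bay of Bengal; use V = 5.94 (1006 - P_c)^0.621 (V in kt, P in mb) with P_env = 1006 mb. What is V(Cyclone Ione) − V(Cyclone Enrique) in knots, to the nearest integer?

Cyclone Ione: ΔP = 110; V ≈ 5.94 × 110^0.621 ≈ 110.02 kt.
Cyclone Enrique: ΔP = 95; V ≈ 5.94 × 95^0.621 ≈ 100.45 kt.
Difference ≈ 110.02 − 100.45 = 9.57 → 10 kt.

10 kt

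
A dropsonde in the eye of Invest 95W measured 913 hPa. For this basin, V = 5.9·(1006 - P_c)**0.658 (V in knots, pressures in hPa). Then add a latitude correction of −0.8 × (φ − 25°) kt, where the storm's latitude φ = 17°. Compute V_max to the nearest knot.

ΔP = 1006 − 913 = 93 hPa.
93^0.658 ≈ 19.736.
V ≈ 5.9 × 19.736 ≈ 116.4 kt.
Latitude correction: −0.8 × (17 − 25) = 6.4 kt.
Corrected V ≈ 122.8 kt → 123 kt.

123 kt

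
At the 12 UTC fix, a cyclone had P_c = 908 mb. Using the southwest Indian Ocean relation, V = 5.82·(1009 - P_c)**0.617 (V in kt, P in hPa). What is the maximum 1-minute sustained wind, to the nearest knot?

100 kt

ΔP = 1009 − 908 = 101 mb.
101^0.617 ≈ 17.245.
V ≈ 5.82 × 17.245 ≈ 100.4 kt.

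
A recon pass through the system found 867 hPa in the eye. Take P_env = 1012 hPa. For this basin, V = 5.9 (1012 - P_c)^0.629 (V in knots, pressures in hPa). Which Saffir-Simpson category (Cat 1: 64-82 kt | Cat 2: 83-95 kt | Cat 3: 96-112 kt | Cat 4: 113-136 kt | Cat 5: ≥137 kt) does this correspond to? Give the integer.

4

ΔP = 1012 − 867 = 145 hPa.
V ≈ 5.9 × 145^0.629 = 5.9 × 22.88 ≈ 135 kt.
135 kt falls in the Category 4 band.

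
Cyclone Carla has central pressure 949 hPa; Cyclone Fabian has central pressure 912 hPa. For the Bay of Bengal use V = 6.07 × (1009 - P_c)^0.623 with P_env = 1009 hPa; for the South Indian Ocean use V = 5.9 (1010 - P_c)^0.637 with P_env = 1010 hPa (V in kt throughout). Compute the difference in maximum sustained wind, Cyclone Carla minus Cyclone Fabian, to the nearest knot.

Cyclone Carla: ΔP = 60; V ≈ 6.07 × 60^0.623 ≈ 77.80 kt.
Cyclone Fabian: ΔP = 98; V ≈ 5.9 × 98^0.637 ≈ 109.46 kt.
Difference ≈ 77.80 − 109.46 = -31.66 → -32 kt.

-32 kt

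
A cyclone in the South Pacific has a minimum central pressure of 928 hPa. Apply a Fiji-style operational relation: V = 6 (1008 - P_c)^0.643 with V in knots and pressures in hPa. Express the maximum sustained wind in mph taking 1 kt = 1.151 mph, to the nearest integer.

116 mph

ΔP = 1008 − 928 = 80 hPa.
V ≈ 6 × 80^0.643 = 6 × 16.737 ≈ 100.424 kt.
100.424 × 1.151 ≈ 115.59 mph → 116 mph.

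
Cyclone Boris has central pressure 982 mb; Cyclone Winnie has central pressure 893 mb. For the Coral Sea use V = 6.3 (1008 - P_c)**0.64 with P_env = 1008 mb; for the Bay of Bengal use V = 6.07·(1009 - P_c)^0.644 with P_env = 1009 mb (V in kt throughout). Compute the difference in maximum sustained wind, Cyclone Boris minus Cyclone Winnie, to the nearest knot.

-79 kt

Cyclone Boris: ΔP = 26; V ≈ 6.3 × 26^0.64 ≈ 50.69 kt.
Cyclone Winnie: ΔP = 116; V ≈ 6.07 × 116^0.644 ≈ 129.63 kt.
Difference ≈ 50.69 − 129.63 = -78.94 → -79 kt.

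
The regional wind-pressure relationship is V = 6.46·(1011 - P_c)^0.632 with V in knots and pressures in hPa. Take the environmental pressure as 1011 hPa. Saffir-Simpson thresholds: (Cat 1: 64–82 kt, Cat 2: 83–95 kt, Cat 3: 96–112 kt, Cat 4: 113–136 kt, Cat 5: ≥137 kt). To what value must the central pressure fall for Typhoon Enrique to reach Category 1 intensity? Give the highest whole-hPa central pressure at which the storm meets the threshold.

973 hPa

Category 1 begins at V = 64 kt.
Required ΔP = (64/6.46)^(1/0.632) = 9.907^1.582 ≈ 37.66 hPa.
P_c ≤ 1011 − 37.66 = 973.34, so the highest integer P_c is 973 hPa.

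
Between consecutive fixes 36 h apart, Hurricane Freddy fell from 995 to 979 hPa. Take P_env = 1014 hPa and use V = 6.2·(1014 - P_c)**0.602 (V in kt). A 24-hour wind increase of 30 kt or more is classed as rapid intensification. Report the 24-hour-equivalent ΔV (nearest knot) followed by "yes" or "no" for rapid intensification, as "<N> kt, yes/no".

11 kt, no

V₁: ΔP = 19, V ≈ 6.2 × 19^0.602 ≈ 36.49 kt.
V₂: ΔP = 35, V ≈ 6.2 × 35^0.602 ≈ 52.71 kt.
ΔV over 36 h = 16.22 kt → 24 h equivalent = 16.22 × 24/36 ≈ 10.81 kt.
11 kt < 30 kt ⇒ not rapid intensification.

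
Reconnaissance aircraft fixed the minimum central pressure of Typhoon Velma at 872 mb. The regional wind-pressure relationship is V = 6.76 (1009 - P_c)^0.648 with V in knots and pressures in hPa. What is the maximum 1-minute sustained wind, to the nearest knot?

164 kt

ΔP = 1009 − 872 = 137 mb.
137^0.648 ≈ 24.243.
V ≈ 6.76 × 24.243 ≈ 163.9 kt.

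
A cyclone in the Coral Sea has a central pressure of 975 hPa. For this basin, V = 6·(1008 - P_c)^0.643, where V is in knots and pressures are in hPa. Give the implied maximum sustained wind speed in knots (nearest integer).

57 kt

ΔP = 1008 − 975 = 33 hPa.
33^0.643 ≈ 9.471.
V ≈ 6 × 9.471 ≈ 56.8 kt.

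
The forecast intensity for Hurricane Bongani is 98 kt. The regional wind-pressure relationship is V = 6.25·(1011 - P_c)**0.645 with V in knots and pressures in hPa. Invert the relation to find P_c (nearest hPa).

940 hPa

ΔP = (V / 6.25)^(1/0.645) = (98/6.25)^1.550.
98/6.25 = 15.680; 15.680^1.550 ≈ 71.33 hPa.
P_c = 1011 − 71.33 = 939.67 ≈ 940 hPa.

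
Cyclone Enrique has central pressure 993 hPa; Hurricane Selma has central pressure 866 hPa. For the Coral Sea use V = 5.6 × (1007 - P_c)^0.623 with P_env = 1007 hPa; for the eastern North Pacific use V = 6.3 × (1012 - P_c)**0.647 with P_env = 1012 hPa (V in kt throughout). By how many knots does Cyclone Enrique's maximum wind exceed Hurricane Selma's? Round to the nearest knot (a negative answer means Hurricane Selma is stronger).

-129 kt

Cyclone Enrique: ΔP = 14; V ≈ 5.6 × 14^0.623 ≈ 28.99 kt.
Hurricane Selma: ΔP = 146; V ≈ 6.3 × 146^0.647 ≈ 158.37 kt.
Difference ≈ 28.99 − 158.37 = -129.38 → -129 kt.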